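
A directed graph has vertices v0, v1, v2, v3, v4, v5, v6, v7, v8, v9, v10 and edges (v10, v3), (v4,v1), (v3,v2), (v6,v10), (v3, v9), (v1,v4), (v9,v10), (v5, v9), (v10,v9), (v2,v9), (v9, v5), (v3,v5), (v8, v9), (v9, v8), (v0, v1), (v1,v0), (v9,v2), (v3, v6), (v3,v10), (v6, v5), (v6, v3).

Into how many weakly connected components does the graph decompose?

From v0: component {v0, v1, v4}.
From v2: component {v2, v3, v5, v6, v8, v9, v10}.
From v7: component {v7}.
That's 3 components.

3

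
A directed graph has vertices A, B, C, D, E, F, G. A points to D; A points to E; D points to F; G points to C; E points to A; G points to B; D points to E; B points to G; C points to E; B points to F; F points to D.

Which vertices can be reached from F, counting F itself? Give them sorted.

Start at F.
Its neighbours: D.
Then their neighbours: E.
Then next layer: A.
Nothing further is reachable.

A, D, E, F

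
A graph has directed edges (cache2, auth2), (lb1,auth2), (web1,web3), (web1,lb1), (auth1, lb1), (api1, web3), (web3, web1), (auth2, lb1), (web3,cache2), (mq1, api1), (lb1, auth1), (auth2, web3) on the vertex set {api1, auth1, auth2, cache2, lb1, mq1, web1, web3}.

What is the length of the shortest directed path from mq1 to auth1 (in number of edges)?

Distance 0: mq1.
Distance 1: api1.
Distance 2: web3.
Distance 3: cache2, web1.
Distance 4: auth2, lb1.
Distance 5: auth1 — contains auth1.

5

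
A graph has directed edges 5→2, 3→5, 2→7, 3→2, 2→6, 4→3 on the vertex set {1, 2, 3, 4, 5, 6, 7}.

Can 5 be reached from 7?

No

7 has no outgoing edges, so nothing is reachable from it.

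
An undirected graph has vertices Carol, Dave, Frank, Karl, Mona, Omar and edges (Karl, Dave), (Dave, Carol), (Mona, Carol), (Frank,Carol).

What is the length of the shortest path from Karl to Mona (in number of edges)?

Distance 0: Karl.
Distance 1: Dave.
Distance 2: Carol.
Distance 3: Frank, Mona — contains Mona.

3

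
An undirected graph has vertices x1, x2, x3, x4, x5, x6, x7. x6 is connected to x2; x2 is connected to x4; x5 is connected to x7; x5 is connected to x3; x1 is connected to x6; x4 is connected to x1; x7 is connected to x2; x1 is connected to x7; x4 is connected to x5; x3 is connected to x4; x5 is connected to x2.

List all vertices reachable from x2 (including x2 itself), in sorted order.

x1, x2, x3, x4, x5, x6, x7

Start at x2.
Its neighbours: x4, x5, x6, x7.
Then their neighbours: x1, x3.
Every vertex is now reached.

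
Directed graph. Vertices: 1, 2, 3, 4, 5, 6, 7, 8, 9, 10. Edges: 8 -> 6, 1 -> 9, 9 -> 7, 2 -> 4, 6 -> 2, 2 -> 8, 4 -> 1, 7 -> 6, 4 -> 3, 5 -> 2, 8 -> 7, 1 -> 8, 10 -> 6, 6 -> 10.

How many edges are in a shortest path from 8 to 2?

2

Distance 0: 8.
Distance 1: 6, 7.
Distance 2: 2, 10 — contains 2.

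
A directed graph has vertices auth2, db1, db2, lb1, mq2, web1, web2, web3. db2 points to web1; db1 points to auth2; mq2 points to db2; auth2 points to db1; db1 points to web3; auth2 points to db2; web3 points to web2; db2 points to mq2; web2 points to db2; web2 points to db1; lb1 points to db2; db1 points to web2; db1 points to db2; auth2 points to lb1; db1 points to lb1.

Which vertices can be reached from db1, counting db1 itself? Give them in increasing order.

Start at db1.
Its neighbours: auth2, db2, lb1, web2, web3.
Then their neighbours: mq2, web1.
Every vertex is now reached.

auth2, db1, db2, lb1, mq2, web1, web2, web3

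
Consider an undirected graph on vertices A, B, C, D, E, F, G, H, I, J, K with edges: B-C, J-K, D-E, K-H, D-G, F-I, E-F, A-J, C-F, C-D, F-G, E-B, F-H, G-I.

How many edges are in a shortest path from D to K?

Distance 0: D.
Distance 1: C, E, G.
Distance 2: B, F, I.
Distance 3: H.
Distance 4: K — contains K.

4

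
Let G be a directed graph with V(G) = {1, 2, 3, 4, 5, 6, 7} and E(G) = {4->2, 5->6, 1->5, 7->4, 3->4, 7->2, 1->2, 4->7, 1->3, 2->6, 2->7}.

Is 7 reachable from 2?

Yes

Explore from 2.
Distance 1: reach 6, 7.
Found 7.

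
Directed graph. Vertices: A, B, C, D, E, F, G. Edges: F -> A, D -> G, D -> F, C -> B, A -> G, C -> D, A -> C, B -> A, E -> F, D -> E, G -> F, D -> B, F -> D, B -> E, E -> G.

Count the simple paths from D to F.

7

D→B→A→G→F
D→B→E→F
D→B→E→G→F
D→E→F
D→E→G→F
D→F
D→G→F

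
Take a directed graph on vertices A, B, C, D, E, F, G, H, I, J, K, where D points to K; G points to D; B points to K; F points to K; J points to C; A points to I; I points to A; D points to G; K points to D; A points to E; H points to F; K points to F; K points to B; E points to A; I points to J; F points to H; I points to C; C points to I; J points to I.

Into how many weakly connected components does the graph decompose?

From A: component {A, C, E, I, J}.
From B: component {B, D, F, G, H, K}.
That's 2 components.

2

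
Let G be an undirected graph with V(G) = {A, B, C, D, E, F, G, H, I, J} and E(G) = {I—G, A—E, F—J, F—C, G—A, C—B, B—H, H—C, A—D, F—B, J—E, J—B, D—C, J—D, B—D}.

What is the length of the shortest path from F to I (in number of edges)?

5

Distance 0: F.
Distance 1: B, C, J.
Distance 2: D, E, H.
Distance 3: A.
Distance 4: G.
Distance 5: I — contains I.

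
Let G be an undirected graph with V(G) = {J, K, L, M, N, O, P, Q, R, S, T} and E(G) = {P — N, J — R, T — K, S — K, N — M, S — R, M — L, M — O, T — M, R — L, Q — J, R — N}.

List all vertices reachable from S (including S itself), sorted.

J, K, L, M, N, O, P, Q, R, S, T

Start at S.
Its neighbours: K, R.
Then their neighbours: J, L, N, T.
Then next layer: M, P, Q.
Then next layer: O.
Every vertex is now reached.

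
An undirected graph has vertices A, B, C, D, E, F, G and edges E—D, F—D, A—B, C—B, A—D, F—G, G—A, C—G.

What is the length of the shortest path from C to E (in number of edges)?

4

Distance 0: C.
Distance 1: B, G.
Distance 2: A, F.
Distance 3: D.
Distance 4: E — contains E.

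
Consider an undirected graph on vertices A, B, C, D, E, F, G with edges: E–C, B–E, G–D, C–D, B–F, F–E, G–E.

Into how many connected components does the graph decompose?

From A: component {A}.
From B: component {B, C, D, E, F, G}.
That's 2 components.

2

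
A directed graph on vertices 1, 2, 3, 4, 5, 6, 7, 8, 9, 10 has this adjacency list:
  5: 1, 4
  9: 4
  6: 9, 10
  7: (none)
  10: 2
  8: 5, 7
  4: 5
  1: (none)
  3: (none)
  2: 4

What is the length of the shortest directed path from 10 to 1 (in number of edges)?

4

Distance 0: 10.
Distance 1: 2.
Distance 2: 4.
Distance 3: 5.
Distance 4: 1 — contains 1.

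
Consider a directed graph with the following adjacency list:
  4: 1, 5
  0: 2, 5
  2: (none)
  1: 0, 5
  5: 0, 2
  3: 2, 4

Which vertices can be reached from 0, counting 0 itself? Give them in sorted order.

Start at 0.
Its neighbours: 2, 5.
Nothing further is reachable.

0, 2, 5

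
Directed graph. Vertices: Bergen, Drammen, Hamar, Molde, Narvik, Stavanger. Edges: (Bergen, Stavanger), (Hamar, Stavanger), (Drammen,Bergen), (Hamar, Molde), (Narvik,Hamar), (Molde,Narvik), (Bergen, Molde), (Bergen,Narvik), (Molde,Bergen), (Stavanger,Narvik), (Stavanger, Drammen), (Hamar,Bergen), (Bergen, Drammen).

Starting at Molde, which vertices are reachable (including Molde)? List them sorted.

Bergen, Drammen, Hamar, Molde, Narvik, Stavanger

Start at Molde.
Its neighbours: Bergen, Narvik.
Then their neighbours: Drammen, Hamar, Stavanger.
Every vertex is now reached.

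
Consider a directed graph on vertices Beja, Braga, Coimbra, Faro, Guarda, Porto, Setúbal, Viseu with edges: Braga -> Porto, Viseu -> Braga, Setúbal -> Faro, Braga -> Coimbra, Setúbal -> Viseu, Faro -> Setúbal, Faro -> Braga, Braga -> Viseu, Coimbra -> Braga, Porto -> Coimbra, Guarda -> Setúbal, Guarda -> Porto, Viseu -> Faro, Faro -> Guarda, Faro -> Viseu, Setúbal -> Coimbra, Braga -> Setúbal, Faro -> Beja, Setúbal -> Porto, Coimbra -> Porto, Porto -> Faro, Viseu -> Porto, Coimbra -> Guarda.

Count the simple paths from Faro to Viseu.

13

Faro→Braga→Coimbra→Guarda→Setúbal→Viseu
Faro→Braga→Porto→Coimbra→Guarda→Setúbal→Viseu
Faro→Braga→Setúbal→Viseu
Faro→Braga→Viseu
Faro→Guarda→Porto→Coimbra→Braga→Setúbal→Viseu
Faro→Guarda→Porto→Coimbra→Braga→Viseu
Faro→Guarda→Setúbal→Coimbra→Braga→Viseu
Faro→Guarda→Setúbal→Porto→Coimbra→Braga→Viseu
Faro→Guarda→Setúbal→Viseu
Faro→Setúbal→Coimbra→Braga→Viseu
Faro→Setúbal→Porto→Coimbra→Braga→Viseu
Faro→Setúbal→Viseu
Faro→Viseu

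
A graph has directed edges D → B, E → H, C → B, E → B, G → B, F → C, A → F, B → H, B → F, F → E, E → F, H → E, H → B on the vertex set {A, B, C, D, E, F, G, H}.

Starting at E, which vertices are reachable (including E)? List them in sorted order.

B, C, E, F, H

Start at E.
Its neighbours: B, F, H.
Then their neighbours: C.
Nothing further is reachable.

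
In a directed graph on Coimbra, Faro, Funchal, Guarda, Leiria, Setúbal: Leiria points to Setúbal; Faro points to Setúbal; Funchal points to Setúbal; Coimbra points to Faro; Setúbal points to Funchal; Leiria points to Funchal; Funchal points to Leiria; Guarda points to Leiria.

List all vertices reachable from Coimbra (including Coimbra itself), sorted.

Start at Coimbra.
Its neighbours: Faro.
Then their neighbours: Setúbal.
Then next layer: Funchal.
Then next layer: Leiria.
Nothing further is reachable.

Coimbra, Faro, Funchal, Leiria, Setúbal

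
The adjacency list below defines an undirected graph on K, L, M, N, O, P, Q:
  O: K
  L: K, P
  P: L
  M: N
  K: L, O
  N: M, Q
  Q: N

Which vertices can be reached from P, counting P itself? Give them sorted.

Start at P.
Its neighbours: L.
Then their neighbours: K.
Then next layer: O.
Nothing further is reachable.

K, L, O, P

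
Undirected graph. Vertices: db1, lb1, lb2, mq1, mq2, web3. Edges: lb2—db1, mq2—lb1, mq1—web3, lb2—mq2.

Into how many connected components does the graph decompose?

2

From db1: component {db1, lb1, lb2, mq2}.
From mq1: component {mq1, web3}.
That's 2 components.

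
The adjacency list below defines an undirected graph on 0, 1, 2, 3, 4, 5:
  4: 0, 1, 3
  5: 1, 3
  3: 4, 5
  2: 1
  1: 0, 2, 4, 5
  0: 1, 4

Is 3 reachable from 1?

Yes

Explore from 1.
Distance 1: reach 0, 2, 4, 5.
Distance 2: reach 3.
Found 3.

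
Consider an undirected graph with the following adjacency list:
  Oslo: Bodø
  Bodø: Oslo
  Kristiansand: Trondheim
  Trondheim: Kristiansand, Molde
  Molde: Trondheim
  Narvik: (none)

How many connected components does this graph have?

3

From Bodø: component {Bodø, Oslo}.
From Kristiansand: component {Kristiansand, Molde, Trondheim}.
From Narvik: component {Narvik}.
That's 3 components.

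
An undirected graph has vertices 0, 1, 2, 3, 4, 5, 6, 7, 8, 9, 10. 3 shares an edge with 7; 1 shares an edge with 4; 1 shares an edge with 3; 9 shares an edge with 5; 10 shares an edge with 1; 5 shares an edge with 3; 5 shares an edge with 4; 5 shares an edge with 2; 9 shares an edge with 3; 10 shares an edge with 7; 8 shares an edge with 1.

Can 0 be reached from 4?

No

Explore from 4.
Distance 1: reach 1, 5.
Distance 2: reach 2, 3, 8, 9, 10.
Distance 3: reach 7.
The search is exhausted without reaching 0; it lies in a different component.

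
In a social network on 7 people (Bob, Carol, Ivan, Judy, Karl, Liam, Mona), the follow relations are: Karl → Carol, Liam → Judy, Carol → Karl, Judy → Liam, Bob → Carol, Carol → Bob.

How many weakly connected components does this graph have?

From Bob: component {Bob, Carol, Karl}.
From Ivan: component {Ivan}.
From Judy: component {Judy, Liam}.
From Mona: component {Mona}.
That's 4 components.

4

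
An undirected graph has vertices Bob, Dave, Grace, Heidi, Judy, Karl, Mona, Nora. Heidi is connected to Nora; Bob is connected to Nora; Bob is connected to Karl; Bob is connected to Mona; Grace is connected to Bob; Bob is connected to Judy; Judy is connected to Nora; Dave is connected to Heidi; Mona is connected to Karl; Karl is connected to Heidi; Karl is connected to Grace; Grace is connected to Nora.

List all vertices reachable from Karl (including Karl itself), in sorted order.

Start at Karl.
Its neighbours: Bob, Grace, Heidi, Mona.
Then their neighbours: Dave, Judy, Nora.
Every vertex is now reached.

Bob, Dave, Grace, Heidi, Judy, Karl, Mona, Nora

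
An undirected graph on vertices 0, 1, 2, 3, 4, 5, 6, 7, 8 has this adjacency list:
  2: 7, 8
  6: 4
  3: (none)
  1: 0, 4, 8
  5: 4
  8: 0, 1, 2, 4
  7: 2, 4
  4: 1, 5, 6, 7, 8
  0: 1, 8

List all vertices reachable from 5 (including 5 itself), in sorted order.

Start at 5.
Its neighbours: 4.
Then their neighbours: 1, 6, 7, 8.
Then next layer: 0, 2.
Nothing further is reachable.

0, 1, 2, 4, 5, 6, 7, 8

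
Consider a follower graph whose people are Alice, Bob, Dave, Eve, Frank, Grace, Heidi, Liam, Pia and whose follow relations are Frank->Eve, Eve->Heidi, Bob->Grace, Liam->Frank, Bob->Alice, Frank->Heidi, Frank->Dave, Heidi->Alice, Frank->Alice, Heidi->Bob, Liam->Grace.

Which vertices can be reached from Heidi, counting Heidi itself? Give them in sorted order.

Start at Heidi.
Its neighbours: Alice, Bob.
Then their neighbours: Grace.
Nothing further is reachable.

Alice, Bob, Grace, Heidi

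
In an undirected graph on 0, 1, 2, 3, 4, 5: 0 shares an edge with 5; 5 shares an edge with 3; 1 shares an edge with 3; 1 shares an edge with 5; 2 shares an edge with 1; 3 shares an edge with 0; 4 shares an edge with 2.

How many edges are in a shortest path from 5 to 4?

3

Distance 0: 5.
Distance 1: 0, 1, 3.
Distance 2: 2.
Distance 3: 4 — contains 4.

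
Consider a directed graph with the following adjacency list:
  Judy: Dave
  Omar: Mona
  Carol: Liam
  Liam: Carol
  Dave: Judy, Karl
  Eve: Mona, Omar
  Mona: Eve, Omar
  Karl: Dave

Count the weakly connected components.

From Carol: component {Carol, Liam}.
From Dave: component {Dave, Judy, Karl}.
From Eve: component {Eve, Mona, Omar}.
That's 3 components.

3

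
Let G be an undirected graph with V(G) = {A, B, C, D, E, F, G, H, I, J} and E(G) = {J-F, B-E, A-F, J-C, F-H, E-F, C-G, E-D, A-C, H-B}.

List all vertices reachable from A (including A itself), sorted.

A, B, C, D, E, F, G, H, J

Start at A.
Its neighbours: C, F.
Then their neighbours: E, G, H, J.
Then next layer: B, D.
Nothing further is reachable.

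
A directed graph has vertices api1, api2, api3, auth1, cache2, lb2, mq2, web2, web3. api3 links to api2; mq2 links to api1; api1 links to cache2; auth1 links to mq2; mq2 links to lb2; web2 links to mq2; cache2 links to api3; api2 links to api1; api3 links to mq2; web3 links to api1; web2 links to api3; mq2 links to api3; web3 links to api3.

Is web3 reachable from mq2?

Explore from mq2.
Distance 1: reach api1, api3, lb2.
Distance 2: reach api2, cache2.
The search from mq2 is exhausted; no directed path reaches web3.

No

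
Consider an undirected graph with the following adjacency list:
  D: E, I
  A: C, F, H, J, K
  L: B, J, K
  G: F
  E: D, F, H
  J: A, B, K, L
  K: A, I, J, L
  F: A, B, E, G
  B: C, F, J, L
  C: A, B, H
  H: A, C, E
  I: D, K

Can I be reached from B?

Yes

Explore from B.
Distance 1: reach C, F, J, L.
Distance 2: reach A, E, G, H, K.
Distance 3: reach D, I.
Found I.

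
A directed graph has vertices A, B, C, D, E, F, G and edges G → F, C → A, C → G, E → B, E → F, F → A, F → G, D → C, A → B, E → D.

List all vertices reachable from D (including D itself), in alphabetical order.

Start at D.
Its neighbours: C.
Then their neighbours: A, G.
Then next layer: B, F.
Nothing further is reachable.

A, B, C, D, F, G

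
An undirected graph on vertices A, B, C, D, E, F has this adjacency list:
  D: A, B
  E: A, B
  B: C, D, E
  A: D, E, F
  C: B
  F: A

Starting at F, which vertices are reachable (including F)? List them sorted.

Start at F.
Its neighbours: A.
Then their neighbours: D, E.
Then next layer: B.
Then next layer: C.
Every vertex is now reached.

A, B, C, D, E, F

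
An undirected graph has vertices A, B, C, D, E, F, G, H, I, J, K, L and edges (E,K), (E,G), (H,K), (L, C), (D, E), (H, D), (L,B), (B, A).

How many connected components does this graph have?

From A: component {A, B, C, L}.
From D: component {D, E, G, H, K}.
From F: component {F}.
From I: component {I}.
From J: component {J}.
That's 5 components.

5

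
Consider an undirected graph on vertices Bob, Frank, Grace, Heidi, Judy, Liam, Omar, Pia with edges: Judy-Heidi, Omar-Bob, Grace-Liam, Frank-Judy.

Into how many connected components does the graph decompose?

4

From Bob: component {Bob, Omar}.
From Frank: component {Frank, Heidi, Judy}.
From Grace: component {Grace, Liam}.
From Pia: component {Pia}.
That's 4 components.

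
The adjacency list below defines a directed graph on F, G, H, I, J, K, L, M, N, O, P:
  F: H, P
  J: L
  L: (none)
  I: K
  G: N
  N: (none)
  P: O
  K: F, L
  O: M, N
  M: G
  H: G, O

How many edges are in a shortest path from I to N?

5

Distance 0: I.
Distance 1: K.
Distance 2: F, L.
Distance 3: H, P.
Distance 4: G, O.
Distance 5: M, N — contains N.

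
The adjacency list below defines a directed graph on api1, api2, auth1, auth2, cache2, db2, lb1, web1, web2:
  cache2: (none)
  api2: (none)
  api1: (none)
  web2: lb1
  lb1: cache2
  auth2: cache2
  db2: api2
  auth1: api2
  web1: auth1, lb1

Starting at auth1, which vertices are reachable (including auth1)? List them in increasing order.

Start at auth1.
Its neighbours: api2.
Nothing further is reachable.

api2, auth1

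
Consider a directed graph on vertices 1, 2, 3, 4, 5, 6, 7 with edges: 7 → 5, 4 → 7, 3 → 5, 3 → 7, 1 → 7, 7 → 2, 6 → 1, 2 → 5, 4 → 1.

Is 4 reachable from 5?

5 has no outgoing edges, so nothing is reachable from it.

No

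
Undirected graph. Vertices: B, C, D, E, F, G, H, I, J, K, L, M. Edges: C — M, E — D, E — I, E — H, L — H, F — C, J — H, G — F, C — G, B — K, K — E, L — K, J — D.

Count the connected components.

From B: component {B, D, E, H, I, J, K, L}.
From C: component {C, F, G, M}.
That's 2 components.

2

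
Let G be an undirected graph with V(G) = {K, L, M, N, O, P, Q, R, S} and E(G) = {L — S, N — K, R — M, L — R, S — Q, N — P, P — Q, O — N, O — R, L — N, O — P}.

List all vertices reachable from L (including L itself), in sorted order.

K, L, M, N, O, P, Q, R, S

Start at L.
Its neighbours: N, R, S.
Then their neighbours: K, M, O, P, Q.
Every vertex is now reached.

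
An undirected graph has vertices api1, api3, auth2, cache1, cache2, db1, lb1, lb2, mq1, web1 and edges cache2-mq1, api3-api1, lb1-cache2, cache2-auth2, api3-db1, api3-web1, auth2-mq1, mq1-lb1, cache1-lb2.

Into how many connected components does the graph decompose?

3

From api1: component {api1, api3, db1, web1}.
From auth2: component {auth2, cache2, lb1, mq1}.
From cache1: component {cache1, lb2}.
That's 3 components.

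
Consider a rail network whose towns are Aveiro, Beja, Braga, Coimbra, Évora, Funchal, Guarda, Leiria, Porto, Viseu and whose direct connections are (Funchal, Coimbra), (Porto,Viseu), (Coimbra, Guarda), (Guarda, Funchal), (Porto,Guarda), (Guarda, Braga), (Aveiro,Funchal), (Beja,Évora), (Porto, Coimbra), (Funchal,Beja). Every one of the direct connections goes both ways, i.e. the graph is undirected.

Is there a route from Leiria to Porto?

Leiria has no edges, so nothing is reachable from it.

No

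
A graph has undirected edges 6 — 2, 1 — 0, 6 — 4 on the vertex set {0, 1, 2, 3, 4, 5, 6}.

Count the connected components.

From 0: component {0, 1}.
From 2: component {2, 4, 6}.
From 3: component {3}.
From 5: component {5}.
That's 4 components.

4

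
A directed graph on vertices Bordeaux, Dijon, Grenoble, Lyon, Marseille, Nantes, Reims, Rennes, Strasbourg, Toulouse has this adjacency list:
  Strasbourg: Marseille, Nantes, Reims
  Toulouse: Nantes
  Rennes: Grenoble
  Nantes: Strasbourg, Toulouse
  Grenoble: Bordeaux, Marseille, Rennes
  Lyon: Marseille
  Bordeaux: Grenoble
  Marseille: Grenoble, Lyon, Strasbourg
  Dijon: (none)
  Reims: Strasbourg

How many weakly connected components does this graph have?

From Bordeaux: component {Bordeaux, Grenoble, Lyon, Marseille, Nantes, Reims, Rennes, Strasbourg, Toulouse}.
From Dijon: component {Dijon}.
That's 2 components.

2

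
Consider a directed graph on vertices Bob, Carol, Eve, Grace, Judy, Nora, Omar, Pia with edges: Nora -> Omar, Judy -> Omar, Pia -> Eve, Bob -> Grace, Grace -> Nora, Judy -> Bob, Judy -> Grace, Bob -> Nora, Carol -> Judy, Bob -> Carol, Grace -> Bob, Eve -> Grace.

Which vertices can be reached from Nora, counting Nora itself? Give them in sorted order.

Nora, Omar

Start at Nora.
Its neighbours: Omar.
Nothing further is reachable.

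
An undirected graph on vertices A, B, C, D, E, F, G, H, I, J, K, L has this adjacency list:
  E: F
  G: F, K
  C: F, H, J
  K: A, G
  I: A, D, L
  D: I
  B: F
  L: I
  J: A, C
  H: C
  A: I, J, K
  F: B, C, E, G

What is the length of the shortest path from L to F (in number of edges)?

5

Distance 0: L.
Distance 1: I.
Distance 2: A, D.
Distance 3: J, K.
Distance 4: C, G.
Distance 5: F, H — contains F.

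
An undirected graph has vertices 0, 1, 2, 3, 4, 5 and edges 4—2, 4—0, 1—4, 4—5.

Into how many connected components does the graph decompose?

From 0: component {0, 1, 2, 4, 5}.
From 3: component {3}.
That's 2 components.

2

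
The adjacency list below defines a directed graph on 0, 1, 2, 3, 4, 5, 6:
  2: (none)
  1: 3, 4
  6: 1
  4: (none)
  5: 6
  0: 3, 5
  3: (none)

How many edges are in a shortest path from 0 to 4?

Distance 0: 0.
Distance 1: 3, 5.
Distance 2: 6.
Distance 3: 1.
Distance 4: 4 — contains 4.

4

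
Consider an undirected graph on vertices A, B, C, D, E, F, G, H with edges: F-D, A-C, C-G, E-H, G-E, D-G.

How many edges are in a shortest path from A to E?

3

Distance 0: A.
Distance 1: C.
Distance 2: G.
Distance 3: D, E — contains E.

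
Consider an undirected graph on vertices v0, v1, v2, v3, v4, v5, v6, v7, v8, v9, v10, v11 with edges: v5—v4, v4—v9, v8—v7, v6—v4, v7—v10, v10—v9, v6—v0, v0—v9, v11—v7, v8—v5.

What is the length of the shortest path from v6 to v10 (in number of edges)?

Distance 0: v6.
Distance 1: v0, v4.
Distance 2: v5, v9.
Distance 3: v8, v10 — contains v10.

3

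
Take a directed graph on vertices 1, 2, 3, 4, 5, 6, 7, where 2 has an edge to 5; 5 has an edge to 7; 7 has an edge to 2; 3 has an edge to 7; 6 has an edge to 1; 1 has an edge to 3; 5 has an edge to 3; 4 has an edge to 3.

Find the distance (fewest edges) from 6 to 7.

3

Distance 0: 6.
Distance 1: 1.
Distance 2: 3.
Distance 3: 7 — contains 7.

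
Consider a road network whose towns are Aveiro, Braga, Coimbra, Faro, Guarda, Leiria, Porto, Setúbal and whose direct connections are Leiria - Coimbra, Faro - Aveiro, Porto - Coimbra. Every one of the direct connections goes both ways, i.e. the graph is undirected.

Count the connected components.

5

From Aveiro: component {Aveiro, Faro}.
From Braga: component {Braga}.
From Coimbra: component {Coimbra, Leiria, Porto}.
From Guarda: component {Guarda}.
From Setúbal: component {Setúbal}.
That's 5 components.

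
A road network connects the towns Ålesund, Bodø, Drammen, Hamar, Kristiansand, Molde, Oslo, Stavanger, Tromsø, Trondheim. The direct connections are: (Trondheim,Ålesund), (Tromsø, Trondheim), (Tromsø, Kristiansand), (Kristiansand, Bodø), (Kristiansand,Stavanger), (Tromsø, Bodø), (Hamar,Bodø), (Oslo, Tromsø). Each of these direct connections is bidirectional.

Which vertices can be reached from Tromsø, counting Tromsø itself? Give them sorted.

Ålesund, Bodø, Hamar, Kristiansand, Oslo, Stavanger, Tromsø, Trondheim

Start at Tromsø.
Its neighbours: Bodø, Kristiansand, Oslo, Trondheim.
Then their neighbours: Ålesund, Hamar, Stavanger.
Nothing further is reachable.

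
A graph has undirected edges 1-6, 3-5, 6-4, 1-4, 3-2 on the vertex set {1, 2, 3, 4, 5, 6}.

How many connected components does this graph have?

2

From 1: component {1, 4, 6}.
From 2: component {2, 3, 5}.
That's 2 components.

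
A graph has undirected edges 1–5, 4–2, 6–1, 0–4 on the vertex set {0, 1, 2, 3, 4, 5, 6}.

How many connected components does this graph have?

3

From 0: component {0, 2, 4}.
From 1: component {1, 5, 6}.
From 3: component {3}.
That's 3 components.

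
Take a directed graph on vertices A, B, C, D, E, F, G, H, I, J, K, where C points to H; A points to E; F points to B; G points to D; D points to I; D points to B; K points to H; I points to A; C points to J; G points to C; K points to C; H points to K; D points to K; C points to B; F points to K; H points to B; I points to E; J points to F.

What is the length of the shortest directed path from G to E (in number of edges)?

Distance 0: G.
Distance 1: C, D.
Distance 2: B, H, I, J, K.
Distance 3: A, E, F — contains E.

3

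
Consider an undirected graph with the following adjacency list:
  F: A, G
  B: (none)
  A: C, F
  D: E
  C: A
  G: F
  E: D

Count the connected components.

From A: component {A, C, F, G}.
From B: component {B}.
From D: component {D, E}.
That's 3 components.

3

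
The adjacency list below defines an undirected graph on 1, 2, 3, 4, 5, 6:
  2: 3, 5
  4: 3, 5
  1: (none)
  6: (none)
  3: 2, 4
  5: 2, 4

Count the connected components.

From 1: component {1}.
From 2: component {2, 3, 4, 5}.
From 6: component {6}.
That's 3 components.

3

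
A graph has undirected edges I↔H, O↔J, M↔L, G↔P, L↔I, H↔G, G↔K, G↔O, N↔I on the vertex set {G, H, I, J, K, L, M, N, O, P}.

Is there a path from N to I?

Explore from N.
Distance 1: reach I.
Found I.

Yes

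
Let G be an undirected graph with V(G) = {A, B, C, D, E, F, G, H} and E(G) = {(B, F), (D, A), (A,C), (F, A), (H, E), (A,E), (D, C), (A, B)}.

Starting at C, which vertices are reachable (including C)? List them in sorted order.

A, B, C, D, E, F, H

Start at C.
Its neighbours: A, D.
Then their neighbours: B, E, F.
Then next layer: H.
Nothing further is reachable.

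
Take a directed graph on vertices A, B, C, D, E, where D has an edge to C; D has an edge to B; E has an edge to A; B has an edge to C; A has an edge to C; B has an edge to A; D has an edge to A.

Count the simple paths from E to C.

E→A→C

1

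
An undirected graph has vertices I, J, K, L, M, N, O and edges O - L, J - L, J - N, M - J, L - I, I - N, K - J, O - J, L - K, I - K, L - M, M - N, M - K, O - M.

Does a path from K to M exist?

Explore from K.
Distance 1: reach I, J, L, M.
Found M.

Yes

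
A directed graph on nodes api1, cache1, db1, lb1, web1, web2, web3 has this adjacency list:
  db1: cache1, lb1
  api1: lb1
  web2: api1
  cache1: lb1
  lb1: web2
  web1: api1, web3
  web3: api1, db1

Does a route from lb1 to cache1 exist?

Explore from lb1.
Distance 1: reach web2.
Distance 2: reach api1.
The search from lb1 is exhausted; no directed path reaches cache1.

No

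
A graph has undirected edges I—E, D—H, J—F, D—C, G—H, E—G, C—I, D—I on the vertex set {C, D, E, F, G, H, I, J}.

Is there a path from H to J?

No

Explore from H.
Distance 1: reach D, G.
Distance 2: reach C, E, I.
The search is exhausted without reaching J; it lies in a different component.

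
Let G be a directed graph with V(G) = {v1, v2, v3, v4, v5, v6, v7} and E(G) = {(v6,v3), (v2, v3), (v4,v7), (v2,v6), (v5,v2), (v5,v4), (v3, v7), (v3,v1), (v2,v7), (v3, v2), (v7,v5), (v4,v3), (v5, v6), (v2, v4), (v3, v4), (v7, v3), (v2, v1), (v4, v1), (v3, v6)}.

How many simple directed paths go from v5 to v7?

14

v5→v2→v3→v4→v7
v5→v2→v3→v7
v5→v2→v4→v3→v7
v5→v2→v4→v7
v5→v2→v6→v3→v4→v7
v5→v2→v6→v3→v7
v5→v2→v7
v5→v4→v3→v2→v7
v5→v4→v3→v7
v5→v4→v7
v5→v6→v3→v2→v4→v7
v5→v6→v3→v2→v7
v5→v6→v3→v4→v7
v5→v6→v3→v7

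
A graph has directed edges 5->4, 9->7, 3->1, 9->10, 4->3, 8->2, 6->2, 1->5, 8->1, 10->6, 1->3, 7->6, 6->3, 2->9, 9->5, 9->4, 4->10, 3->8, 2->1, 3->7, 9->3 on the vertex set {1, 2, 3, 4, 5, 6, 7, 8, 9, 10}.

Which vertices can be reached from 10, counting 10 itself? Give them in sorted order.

Start at 10.
Its neighbours: 6.
Then their neighbours: 2, 3.
Then next layer: 1, 7, 8, 9.
Then next layer: 4, 5.
Every vertex is now reached.

1, 2, 3, 4, 5, 6, 7, 8, 9, 10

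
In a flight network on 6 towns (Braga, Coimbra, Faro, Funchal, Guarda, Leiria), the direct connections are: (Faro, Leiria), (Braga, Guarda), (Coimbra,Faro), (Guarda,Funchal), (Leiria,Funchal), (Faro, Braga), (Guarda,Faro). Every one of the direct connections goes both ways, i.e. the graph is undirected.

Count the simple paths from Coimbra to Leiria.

Coimbra–Faro–Braga–Guarda–Funchal–Leiria
Coimbra–Faro–Guarda–Funchal–Leiria
Coimbra–Faro–Leiria

3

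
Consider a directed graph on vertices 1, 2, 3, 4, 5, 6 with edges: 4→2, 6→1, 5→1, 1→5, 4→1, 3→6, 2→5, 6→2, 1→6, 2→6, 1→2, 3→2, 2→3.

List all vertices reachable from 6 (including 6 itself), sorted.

Start at 6.
Its neighbours: 1, 2.
Then their neighbours: 3, 5.
Nothing further is reachable.

1, 2, 3, 5, 6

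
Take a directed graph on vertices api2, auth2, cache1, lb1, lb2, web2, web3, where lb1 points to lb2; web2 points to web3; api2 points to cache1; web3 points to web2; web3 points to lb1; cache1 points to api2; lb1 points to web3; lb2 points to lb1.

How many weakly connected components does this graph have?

3

From api2: component {api2, cache1}.
From auth2: component {auth2}.
From lb1: component {lb1, lb2, web2, web3}.
That's 3 components.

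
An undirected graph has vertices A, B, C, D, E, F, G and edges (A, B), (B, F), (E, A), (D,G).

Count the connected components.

3

From A: component {A, B, E, F}.
From C: component {C}.
From D: component {D, G}.
That's 3 components.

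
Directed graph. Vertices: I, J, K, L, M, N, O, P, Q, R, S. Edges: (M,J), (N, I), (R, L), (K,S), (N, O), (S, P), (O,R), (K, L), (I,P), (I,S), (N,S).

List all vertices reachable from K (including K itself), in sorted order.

K, L, P, S

Start at K.
Its neighbours: L, S.
Then their neighbours: P.
Nothing further is reachable.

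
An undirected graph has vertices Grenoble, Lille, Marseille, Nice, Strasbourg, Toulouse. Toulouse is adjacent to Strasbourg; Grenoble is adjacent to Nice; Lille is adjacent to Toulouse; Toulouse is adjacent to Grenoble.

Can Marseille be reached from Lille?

No

Explore from Lille.
Distance 1: reach Toulouse.
Distance 2: reach Grenoble, Strasbourg.
Distance 3: reach Nice.
The search is exhausted without reaching Marseille; it lies in a different component.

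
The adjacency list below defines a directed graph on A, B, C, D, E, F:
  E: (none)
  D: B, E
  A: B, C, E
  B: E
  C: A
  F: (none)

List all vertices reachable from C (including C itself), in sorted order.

Start at C.
Its neighbours: A.
Then their neighbours: B, E.
Nothing further is reachable.

A, B, C, E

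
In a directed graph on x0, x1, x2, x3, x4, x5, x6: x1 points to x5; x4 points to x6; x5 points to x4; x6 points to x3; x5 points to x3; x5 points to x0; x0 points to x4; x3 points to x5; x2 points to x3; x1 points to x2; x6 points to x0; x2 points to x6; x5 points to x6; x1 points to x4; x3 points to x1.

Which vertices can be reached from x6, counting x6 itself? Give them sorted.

Start at x6.
Its neighbours: x0, x3.
Then their neighbours: x1, x4, x5.
Then next layer: x2.
Every vertex is now reached.

x0, x1, x2, x3, x4, x5, x6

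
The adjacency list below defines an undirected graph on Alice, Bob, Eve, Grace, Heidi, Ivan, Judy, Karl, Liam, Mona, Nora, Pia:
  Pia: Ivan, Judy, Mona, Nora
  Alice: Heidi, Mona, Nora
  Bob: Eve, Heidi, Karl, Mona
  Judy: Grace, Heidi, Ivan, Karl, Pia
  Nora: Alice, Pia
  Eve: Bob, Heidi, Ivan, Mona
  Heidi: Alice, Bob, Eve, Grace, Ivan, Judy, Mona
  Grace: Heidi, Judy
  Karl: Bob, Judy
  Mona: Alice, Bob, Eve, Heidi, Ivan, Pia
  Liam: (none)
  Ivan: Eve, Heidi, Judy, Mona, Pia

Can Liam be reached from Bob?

Explore from Bob.
Distance 1: reach Eve, Heidi, Karl, Mona.
Distance 2: reach Alice, Grace, Ivan, Judy, Pia.
Distance 3: reach Nora.
The search is exhausted without reaching Liam; it lies in a different component.

No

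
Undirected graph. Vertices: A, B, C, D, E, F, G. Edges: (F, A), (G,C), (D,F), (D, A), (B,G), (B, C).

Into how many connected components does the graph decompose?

3

From A: component {A, D, F}.
From B: component {B, C, G}.
From E: component {E}.
That's 3 components.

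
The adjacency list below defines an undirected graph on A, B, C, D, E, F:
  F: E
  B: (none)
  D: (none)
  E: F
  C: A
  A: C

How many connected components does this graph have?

From A: component {A, C}.
From B: component {B}.
From D: component {D}.
From E: component {E, F}.
That's 4 components.

4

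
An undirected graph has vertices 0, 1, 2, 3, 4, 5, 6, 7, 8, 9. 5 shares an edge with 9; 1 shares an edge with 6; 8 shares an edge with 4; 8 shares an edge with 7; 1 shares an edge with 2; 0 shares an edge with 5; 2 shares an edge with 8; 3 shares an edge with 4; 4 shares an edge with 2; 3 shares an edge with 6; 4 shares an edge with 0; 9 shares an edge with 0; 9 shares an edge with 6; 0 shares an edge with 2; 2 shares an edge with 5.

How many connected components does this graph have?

From 0: component {0, 1, 2, 3, 4, 5, 6, 7, 8, 9}.
That's 1 component.

1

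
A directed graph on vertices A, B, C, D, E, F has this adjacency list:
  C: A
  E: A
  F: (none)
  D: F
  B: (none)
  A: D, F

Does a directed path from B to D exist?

No

B has no outgoing edges, so nothing is reachable from it.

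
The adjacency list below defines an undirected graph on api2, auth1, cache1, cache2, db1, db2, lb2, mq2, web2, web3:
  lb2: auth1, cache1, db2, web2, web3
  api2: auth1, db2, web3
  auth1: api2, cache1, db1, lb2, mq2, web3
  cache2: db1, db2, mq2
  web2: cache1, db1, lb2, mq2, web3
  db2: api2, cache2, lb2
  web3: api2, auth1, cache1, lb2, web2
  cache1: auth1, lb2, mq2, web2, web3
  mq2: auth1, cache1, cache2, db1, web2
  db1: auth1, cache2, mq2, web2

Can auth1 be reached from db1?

Explore from db1.
Distance 1: reach auth1, cache2, mq2, web2.
Found auth1.

Yes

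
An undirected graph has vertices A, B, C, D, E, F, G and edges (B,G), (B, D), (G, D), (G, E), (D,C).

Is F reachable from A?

No

A has no edges, so nothing is reachable from it.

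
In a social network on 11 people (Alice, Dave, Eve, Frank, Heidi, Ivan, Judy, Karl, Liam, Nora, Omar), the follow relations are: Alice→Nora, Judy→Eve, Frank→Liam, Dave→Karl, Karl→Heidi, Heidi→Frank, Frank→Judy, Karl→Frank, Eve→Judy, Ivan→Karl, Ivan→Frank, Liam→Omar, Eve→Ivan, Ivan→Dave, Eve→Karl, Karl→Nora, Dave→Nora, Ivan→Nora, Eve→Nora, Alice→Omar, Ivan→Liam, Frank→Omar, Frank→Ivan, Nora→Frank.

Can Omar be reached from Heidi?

Yes

Explore from Heidi.
Distance 1: reach Frank.
Distance 2: reach Ivan, Judy, Liam, Omar.
Found Omar.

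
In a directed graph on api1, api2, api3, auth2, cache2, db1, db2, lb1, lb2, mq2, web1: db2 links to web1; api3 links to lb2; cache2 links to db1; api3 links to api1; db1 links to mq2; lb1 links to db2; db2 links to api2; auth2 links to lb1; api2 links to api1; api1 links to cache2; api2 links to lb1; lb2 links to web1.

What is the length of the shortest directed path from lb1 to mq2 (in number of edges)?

Distance 0: lb1.
Distance 1: db2.
Distance 2: api2, web1.
Distance 3: api1.
Distance 4: cache2.
Distance 5: db1.
Distance 6: mq2 — contains mq2.

6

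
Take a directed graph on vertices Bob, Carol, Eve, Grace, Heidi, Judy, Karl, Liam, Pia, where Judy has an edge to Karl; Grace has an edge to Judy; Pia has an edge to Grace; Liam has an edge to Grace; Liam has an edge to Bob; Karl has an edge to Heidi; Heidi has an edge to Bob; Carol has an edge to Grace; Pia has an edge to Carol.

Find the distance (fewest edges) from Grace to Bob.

Distance 0: Grace.
Distance 1: Judy.
Distance 2: Karl.
Distance 3: Heidi.
Distance 4: Bob — contains Bob.

4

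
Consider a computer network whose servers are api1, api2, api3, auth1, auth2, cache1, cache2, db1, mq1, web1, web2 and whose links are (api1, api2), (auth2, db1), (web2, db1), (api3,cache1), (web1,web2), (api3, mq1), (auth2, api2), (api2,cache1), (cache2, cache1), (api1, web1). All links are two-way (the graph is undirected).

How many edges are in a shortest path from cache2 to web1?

4

Distance 0: cache2.
Distance 1: cache1.
Distance 2: api2, api3.
Distance 3: api1, auth2, mq1.
Distance 4: db1, web1 — contains web1.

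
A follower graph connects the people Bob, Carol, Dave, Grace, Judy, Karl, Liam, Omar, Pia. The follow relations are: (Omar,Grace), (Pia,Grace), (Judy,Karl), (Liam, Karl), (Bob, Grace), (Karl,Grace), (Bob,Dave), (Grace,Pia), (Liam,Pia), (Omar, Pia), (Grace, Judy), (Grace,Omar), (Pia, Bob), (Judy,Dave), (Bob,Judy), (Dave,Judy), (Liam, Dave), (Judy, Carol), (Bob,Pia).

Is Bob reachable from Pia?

Yes

Explore from Pia.
Distance 1: reach Bob, Grace.
Found Bob.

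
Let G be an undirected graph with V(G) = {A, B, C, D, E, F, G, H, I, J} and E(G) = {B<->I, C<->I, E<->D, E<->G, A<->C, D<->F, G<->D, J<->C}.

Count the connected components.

3

From A: component {A, B, C, I, J}.
From D: component {D, E, F, G}.
From H: component {H}.
That's 3 components.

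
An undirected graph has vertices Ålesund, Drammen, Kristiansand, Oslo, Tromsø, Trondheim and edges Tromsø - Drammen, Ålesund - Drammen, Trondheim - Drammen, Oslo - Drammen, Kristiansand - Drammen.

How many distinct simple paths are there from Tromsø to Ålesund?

1

Tromsø–Drammen–Ålesund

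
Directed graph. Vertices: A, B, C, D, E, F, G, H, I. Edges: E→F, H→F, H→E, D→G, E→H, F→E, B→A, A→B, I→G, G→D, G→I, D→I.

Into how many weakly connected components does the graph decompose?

4

From A: component {A, B}.
From C: component {C}.
From D: component {D, G, I}.
From E: component {E, F, H}.
That's 4 components.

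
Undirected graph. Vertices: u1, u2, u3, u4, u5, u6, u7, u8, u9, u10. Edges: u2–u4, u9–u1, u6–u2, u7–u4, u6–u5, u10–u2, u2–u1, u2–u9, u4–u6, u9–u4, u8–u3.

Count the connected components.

2

From u1: component {u1, u2, u4, u5, u6, u7, u9, u10}.
From u3: component {u3, u8}.
That's 2 components.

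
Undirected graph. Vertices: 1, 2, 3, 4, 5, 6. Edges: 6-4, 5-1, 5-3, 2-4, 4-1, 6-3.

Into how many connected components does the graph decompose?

1

From 1: component {1, 2, 3, 4, 5, 6}.
That's 1 component.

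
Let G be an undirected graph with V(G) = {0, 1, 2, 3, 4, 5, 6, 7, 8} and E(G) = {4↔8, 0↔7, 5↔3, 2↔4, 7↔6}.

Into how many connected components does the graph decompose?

From 0: component {0, 6, 7}.
From 1: component {1}.
From 2: component {2, 4, 8}.
From 3: component {3, 5}.
That's 4 components.

4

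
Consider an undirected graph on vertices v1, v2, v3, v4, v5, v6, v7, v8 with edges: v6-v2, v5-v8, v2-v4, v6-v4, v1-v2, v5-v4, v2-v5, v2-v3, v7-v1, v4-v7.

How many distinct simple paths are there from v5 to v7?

v5–v2–v1–v7
v5–v2–v4–v7
v5–v2–v6–v4–v7
v5–v4–v2–v1–v7
v5–v4–v6–v2–v1–v7
v5–v4–v7

6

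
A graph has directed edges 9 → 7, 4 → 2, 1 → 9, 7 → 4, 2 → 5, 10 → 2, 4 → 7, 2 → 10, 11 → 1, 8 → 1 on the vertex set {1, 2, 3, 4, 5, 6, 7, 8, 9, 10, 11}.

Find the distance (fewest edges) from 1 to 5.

Distance 0: 1.
Distance 1: 9.
Distance 2: 7.
Distance 3: 4.
Distance 4: 2.
Distance 5: 5, 10 — contains 5.

5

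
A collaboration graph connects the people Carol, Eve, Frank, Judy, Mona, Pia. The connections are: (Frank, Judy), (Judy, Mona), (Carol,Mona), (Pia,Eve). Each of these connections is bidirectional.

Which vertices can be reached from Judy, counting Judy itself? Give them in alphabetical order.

Carol, Frank, Judy, Mona

Start at Judy.
Its neighbours: Frank, Mona.
Then their neighbours: Carol.
Nothing further is reachable.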